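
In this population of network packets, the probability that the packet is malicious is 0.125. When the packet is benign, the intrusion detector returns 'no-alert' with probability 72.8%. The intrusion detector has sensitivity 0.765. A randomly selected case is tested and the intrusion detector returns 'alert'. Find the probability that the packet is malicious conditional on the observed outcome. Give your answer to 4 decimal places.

Let H be the event that the packet is malicious. P(H) = 0.125, so P(¬H) = 0.875. With E the 'alert' result, P(E|H) = 0.765 and P(E|¬H) = 0.272.
P(E) = 0.765·0.125 + 0.272·0.875 = 0.095625 + 0.23800 = 0.33363.
By Bayes' theorem, P(H|E) = 0.095625 / 0.33363 = 0.2866.

P(H | E) ≈ 0.2866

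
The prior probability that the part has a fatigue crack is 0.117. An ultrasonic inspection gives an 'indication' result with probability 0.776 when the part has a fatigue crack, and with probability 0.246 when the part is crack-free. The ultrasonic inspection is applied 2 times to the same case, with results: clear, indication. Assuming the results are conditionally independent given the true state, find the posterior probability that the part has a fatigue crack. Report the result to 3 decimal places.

Posterior P(H) ≈ 0.110

With H the event that the part has a fatigue crack, the joint likelihood of the observed sequence is P(data|H) = 0.224·0.776 = 0.17382 and P(data|¬H) = 0.754·0.246 = 0.18548.
Bayes: P(H|data) = 0.117·0.17382 / (0.117·0.17382 + 0.883·0.18548) = 0.020337/0.18412 = 0.1105.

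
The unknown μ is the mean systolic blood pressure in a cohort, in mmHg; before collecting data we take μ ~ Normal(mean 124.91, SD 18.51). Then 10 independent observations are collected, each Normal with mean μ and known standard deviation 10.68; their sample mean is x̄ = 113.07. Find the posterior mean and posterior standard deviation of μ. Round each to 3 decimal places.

With known σ, the Normal prior is conjugate. Weight on the data is w = (n/σ²)/(n/σ² + 1/τ₀²) = 0.0876713/(0.0876713+0.00291868) = 0.96778.
Posterior mean = w·x̄ + (1−w)·μ₀ = 0.96778·113.07 + 0.032219·124.91 = 113.451. Posterior variance = 1/(0.0876713+0.00291868) = 11.0387, so SD = 3.322.

Posterior mean ≈ 113.451; posterior SD ≈ 3.322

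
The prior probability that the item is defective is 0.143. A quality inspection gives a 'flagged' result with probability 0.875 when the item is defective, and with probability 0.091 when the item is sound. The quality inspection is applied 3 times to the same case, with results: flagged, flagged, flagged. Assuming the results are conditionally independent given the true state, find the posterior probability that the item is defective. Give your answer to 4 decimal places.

With H the event that the item is defective, the joint likelihood of the observed sequence is P(data|H) = 0.875·0.875·0.875 = 0.66992 and P(data|¬H) = 0.091·0.091·0.091 = 0.00075357.
Bayes: P(H|data) = 0.143·0.66992 / (0.143·0.66992 + 0.857·0.00075357) = 0.095799/0.096445 = 0.9933.

Posterior P(H) ≈ 0.9933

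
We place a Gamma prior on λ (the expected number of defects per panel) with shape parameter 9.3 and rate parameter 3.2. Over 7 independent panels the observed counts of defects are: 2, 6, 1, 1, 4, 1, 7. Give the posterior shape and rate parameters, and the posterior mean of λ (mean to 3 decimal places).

The Poisson likelihood adds the total count to the shape and the number of exposure periods to the rate. Here ∑xᵢ = 22 and n = 7, so shape 9.3→31.3 and rate 3.2→10.2.
E[λ | data] = 31.3/10.2 = 3.069.

Posterior: Gamma(shape=31.3, rate=10.2); mean ≈ 3.069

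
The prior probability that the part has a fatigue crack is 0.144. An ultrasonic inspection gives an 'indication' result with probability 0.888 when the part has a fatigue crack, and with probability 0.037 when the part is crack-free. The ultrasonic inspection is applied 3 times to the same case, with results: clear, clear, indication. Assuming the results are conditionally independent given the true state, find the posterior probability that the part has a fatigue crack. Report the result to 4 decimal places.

Posterior P(H) ≈ 0.0518

With H the event that the part has a fatigue crack, the joint likelihood of the observed sequence is P(data|H) = 0.112·0.112·0.888 = 0.011139 and P(data|¬H) = 0.963·0.963·0.037 = 0.034313.
Bayes: P(H|data) = 0.144·0.011139 / (0.144·0.011139 + 0.856·0.034313) = 0.0016040/0.030976 = 0.0518.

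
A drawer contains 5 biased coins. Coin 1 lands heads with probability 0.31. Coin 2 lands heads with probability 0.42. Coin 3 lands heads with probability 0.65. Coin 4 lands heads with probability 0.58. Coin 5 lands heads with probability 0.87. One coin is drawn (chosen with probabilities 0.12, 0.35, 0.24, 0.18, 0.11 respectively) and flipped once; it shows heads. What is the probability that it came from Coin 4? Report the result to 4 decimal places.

P(heads|C1) = 0.31; P(heads|C2) = 0.42; P(heads|C3) = 0.65; P(heads|C4) = 0.58; P(heads|C5) = 0.87.
Prior × likelihood for each source: 0.12·0.31=0.03720, 0.35·0.42=0.1470, 0.24·0.65=0.1560, 0.18·0.58=0.1044, 0.11·0.87=0.09570. Summing gives P(heads) = 0.54030.
P(Coin 4 | heads) = 0.1044 / 0.54030 = 0.1932.

Posterior probability ≈ 0.1932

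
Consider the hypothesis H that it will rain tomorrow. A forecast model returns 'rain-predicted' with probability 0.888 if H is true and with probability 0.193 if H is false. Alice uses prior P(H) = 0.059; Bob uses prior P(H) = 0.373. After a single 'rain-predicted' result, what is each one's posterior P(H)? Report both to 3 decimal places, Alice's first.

P('+'|H) = 0.888, P('+'|¬H) = 0.193.
Alice: numerator 0.888·0.059 = 0.052392; evidence = 0.052392+0.193·0.941 = 0.23401; posterior = 0.224.
Bob: numerator 0.888·0.373 = 0.33122; evidence = 0.33122+0.193·0.627 = 0.45224; posterior = 0.732.

Alice: 0.224; Bob: 0.732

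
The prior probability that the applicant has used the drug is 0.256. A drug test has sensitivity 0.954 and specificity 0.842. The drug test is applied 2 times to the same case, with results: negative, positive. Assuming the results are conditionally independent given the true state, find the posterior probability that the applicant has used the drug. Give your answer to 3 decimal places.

Posterior P(H) ≈ 0.102

With H the event that the applicant has used the drug, the joint likelihood of the observed sequence is P(data|H) = 0.046·0.954 = 0.043884 and P(data|¬H) = 0.842·0.158 = 0.13304.
Bayes: P(H|data) = 0.256·0.043884 / (0.256·0.043884 + 0.744·0.13304) = 0.011234/0.11021 = 0.1019.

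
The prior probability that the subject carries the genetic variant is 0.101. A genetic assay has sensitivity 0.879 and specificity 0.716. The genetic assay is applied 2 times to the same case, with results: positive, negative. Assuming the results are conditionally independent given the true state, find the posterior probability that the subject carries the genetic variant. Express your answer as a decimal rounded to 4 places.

Posterior P(H) ≈ 0.0555

Let H be the event that the subject carries the genetic variant; start with P(H) = 0.101. P('positive'|H) = 0.879, P('positive'|¬H) = 0.284.
Update on result 1 ('positive'): P(H) ← 0.879·0.1010 / (0.879·0.1010 + 0.284·0.8990) = 0.088779/0.34409 = 0.2580.
Update on result 2 ('negative'): P(H) ← 0.121·0.2580 / (0.121·0.2580 + 0.716·0.7420) = 0.031219/0.56249 = 0.0555.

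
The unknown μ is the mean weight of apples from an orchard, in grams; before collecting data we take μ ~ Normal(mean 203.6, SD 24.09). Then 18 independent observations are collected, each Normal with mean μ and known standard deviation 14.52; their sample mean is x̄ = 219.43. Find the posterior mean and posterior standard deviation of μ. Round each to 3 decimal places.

Prior precision 1/τ₀² = 1/24.09² = 0.00172316; data precision n/σ² = 18/14.52² = 0.0853767.
Posterior precision = 0.00172316 + 0.0853767 = 0.0870998, giving posterior SD = 1/√0.0870998 = 3.388.
Posterior mean = (0.00172316·203.6 + 0.0853767·219.43) / 0.0870998 = 219.117.

Posterior mean ≈ 219.117; posterior SD ≈ 3.388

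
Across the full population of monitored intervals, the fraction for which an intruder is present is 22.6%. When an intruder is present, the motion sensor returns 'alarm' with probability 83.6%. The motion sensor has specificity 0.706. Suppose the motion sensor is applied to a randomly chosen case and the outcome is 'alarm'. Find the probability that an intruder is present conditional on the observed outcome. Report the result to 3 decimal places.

P(H | E) ≈ 0.454

Write H for 'an intruder is present'. Prior odds H:¬H = 0.226/0.774 = 0.29199. For the 'alarm' outcome, the likelihood ratio is 0.836/0.294 = 2.8435.
Posterior odds = 0.29199 × 2.8435 = 0.83028, so P(H|E) = 0.83028/(1+0.83028) = 0.454.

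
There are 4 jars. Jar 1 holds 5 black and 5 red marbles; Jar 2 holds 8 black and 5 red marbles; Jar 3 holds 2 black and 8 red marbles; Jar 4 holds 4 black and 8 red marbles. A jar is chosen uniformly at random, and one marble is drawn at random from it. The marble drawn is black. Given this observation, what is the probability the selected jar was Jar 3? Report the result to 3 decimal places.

P(black|Jar 1) = 0.5; P(black|Jar 2) = 0.6154; P(black|Jar 3) = 0.2; P(black|Jar 4) = 0.3333.
Prior × likelihood for each source: 0.25·0.5=0.1250, 0.25·0.6154=0.1538, 0.25·0.2=0.05000, 0.25·0.3333=0.08333. Summing gives P(black) = 0.41218.
P(Jar 3 | black) = 0.05000 / 0.41218 = 0.121.

Posterior probability ≈ 0.121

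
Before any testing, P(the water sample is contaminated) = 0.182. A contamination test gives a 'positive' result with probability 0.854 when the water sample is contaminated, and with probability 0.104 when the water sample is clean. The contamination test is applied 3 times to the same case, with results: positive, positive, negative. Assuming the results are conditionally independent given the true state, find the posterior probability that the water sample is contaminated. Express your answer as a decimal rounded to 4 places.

With H the event that the water sample is contaminated, the joint likelihood of the observed sequence is P(data|H) = 0.854·0.854·0.146 = 0.10648 and P(data|¬H) = 0.104·0.104·0.896 = 0.0096911.
Bayes: P(H|data) = 0.182·0.10648 / (0.182·0.10648 + 0.818·0.0096911) = 0.019379/0.027307 = 0.7097.

Posterior P(H) ≈ 0.7097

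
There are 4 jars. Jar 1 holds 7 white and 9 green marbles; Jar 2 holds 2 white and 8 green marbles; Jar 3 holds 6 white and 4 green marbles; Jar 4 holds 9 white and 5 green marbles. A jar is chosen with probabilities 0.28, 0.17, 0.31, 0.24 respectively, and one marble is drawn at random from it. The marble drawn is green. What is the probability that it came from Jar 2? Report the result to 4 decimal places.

Posterior probability ≈ 0.2703

Tabulate prior·likelihood by source: [1] prior 0.28, lik 0.5625, product 0.1575; [2] prior 0.17, lik 0.8, product 0.1360; [3] prior 0.31, lik 0.4, product 0.1240; [4] prior 0.24, lik 0.3571, product 0.08571.
Normalizing constant = 0.50321; the posterior for Jar 2 is its product over the sum, 0.1360/0.50321 = 0.2703.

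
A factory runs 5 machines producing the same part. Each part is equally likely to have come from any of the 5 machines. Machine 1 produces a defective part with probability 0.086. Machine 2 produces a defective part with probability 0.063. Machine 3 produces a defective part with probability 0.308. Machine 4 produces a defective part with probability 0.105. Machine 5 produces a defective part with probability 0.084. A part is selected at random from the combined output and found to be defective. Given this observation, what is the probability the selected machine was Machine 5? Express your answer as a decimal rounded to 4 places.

Posterior probability ≈ 0.1300

Tabulate prior·likelihood by source: [1] prior 0.2, lik 0.086, product 0.01720; [2] prior 0.2, lik 0.063, product 0.01260; [3] prior 0.2, lik 0.308, product 0.06160; [4] prior 0.2, lik 0.105, product 0.02100; [5] prior 0.2, lik 0.084, product 0.01680.
Normalizing constant = 0.12920; the posterior for Machine 5 is its product over the sum, 0.01680/0.12920 = 0.1300.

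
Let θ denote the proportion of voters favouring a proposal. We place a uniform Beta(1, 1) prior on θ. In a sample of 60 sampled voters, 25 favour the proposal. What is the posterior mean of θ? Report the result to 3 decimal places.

Posterior mean ≈ 0.419

Observing 25 successes and 35 failures updates Beta(1, 1) by adding the success and failure counts to the two shape parameters: α = 1+25 = 26, β = 1+35 = 36.
Posterior mean = α/(α+β) = 26/62 = 0.419.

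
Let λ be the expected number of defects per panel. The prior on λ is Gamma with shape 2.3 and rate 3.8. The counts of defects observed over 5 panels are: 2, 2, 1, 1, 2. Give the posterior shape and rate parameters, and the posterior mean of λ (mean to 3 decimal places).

The Poisson likelihood adds the total count to the shape and the number of exposure periods to the rate. Here ∑xᵢ = 8 and n = 5, so shape 2.3→10.3 and rate 3.8→8.8.
Posterior mean = shape/rate = 10.3/8.8 = 1.170.

Posterior: Gamma(shape=10.3, rate=8.8); mean ≈ 1.170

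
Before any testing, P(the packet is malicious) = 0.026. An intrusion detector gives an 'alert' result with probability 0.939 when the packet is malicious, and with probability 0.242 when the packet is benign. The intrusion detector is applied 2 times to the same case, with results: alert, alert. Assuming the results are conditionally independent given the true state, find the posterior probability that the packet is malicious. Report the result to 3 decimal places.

With H the event that the packet is malicious, the joint likelihood of the observed sequence is P(data|H) = 0.939·0.939 = 0.88172 and P(data|¬H) = 0.242·0.242 = 0.058564.
Bayes: P(H|data) = 0.026·0.88172 / (0.026·0.88172 + 0.974·0.058564) = 0.022925/0.079966 = 0.2867.

Posterior P(H) ≈ 0.287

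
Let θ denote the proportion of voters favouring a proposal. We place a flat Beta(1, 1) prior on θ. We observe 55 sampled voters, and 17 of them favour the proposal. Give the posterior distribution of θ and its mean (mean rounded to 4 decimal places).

Posterior: Beta(18, 39); mean ≈ 0.3158

The binomial likelihood is conjugate to the Beta prior: with 17 successes and 38 failures, the posterior is Beta(1+17, 1+38) = Beta(18, 39).
E[θ | data] = 18/(18+39) = 0.3158.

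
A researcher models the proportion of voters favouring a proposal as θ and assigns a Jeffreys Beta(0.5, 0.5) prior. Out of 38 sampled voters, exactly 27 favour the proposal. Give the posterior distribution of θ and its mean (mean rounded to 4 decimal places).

Posterior: Beta(27.5, 11.5); mean ≈ 0.7051

The binomial likelihood is conjugate to the Beta prior: with 27 successes and 11 failures, the posterior is Beta(0.5+27, 0.5+11) = Beta(27.5, 11.5).
E[θ | data] = 27.5/(27.5+11.5) = 0.7051.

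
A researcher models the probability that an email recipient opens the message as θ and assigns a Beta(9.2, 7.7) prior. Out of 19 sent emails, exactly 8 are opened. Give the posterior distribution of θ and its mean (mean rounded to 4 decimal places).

Posterior: Beta(17.2, 18.7); mean ≈ 0.4791

Observing 8 successes and 11 failures updates Beta(9.2, 7.7) by adding the success and failure counts to the two shape parameters: α = 9.2+8 = 17.2, β = 7.7+11 = 18.7.
E[θ | data] = 17.2/(17.2+18.7) = 0.4791.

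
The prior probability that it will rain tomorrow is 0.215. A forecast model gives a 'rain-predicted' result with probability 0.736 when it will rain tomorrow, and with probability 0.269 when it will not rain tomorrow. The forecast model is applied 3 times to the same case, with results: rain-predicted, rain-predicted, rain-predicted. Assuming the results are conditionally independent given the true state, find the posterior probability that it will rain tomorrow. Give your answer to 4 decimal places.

With H the event that it will rain tomorrow, the joint likelihood of the observed sequence is P(data|H) = 0.736·0.736·0.736 = 0.39869 and P(data|¬H) = 0.269·0.269·0.269 = 0.019465.
Bayes: P(H|data) = 0.215·0.39869 / (0.215·0.39869 + 0.785·0.019465) = 0.085718/0.10100 = 0.8487.

Posterior P(H) ≈ 0.8487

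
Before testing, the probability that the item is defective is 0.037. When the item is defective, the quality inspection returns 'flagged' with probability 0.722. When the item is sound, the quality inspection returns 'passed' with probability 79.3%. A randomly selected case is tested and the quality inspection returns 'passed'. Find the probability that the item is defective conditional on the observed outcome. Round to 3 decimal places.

P(H | E) ≈ 0.013

Let H be the event that the item is defective. P(H) = 0.037, so P(¬H) = 0.963. With E the 'passed' result, P(E|H) = 0.278 and P(E|¬H) = 0.793.
P(E) = 0.278·0.037 + 0.793·0.963 = 0.010286 + 0.76366 = 0.77394.
By Bayes' theorem, P(H|E) = 0.010286 / 0.77394 = 0.013.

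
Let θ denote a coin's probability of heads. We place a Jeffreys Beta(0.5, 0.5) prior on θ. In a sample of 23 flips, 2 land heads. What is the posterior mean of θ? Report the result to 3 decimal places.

Observing 2 successes and 21 failures updates Beta(0.5, 0.5) by adding the success and failure counts to the two shape parameters: α = 0.5+2 = 2.5, β = 0.5+21 = 21.5.
E[θ | data] = 2.5/(2.5+21.5) = 0.104.

Posterior mean ≈ 0.104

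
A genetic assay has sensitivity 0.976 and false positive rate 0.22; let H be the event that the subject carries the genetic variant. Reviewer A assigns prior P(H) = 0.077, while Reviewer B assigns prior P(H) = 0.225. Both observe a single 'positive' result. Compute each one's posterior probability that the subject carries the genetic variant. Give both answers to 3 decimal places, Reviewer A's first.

Reviewer A: 0.270; Reviewer B: 0.563

The likelihood ratio for a 'positive' result is 0.976/0.22 = 4.4364.
Reviewer A: prior odds 0.077/0.923 = 0.083424; posterior odds 0.37010; posterior probability 0.270.
Reviewer B: prior odds 0.225/0.775 = 0.29032; posterior odds 1.2880; posterior probability 0.563.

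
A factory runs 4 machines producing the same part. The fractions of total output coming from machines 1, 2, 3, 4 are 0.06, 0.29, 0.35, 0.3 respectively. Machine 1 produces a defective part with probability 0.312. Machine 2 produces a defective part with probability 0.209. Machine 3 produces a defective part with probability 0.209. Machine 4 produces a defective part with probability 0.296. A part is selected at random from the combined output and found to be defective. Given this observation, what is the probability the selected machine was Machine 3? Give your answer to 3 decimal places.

Tabulate prior·likelihood by source: [1] prior 0.06, lik 0.312, product 0.01872; [2] prior 0.29, lik 0.209, product 0.06061; [3] prior 0.35, lik 0.209, product 0.07315; [4] prior 0.3, lik 0.296, product 0.08880.
Normalizing constant = 0.24128; the posterior for Machine 3 is its product over the sum, 0.07315/0.24128 = 0.303.

Posterior probability ≈ 0.303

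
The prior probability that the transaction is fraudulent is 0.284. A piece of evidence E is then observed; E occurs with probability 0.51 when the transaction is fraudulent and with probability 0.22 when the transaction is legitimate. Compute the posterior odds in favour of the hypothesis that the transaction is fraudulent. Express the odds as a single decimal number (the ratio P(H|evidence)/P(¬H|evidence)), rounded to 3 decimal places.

Prior odds = 0.284/(1−0.284) = 0.39665.
Likelihood ratio for E = 0.51/0.22 = 2.3182.
Posterior odds = prior odds × LR = 0.91950.

Posterior odds ≈ 0.920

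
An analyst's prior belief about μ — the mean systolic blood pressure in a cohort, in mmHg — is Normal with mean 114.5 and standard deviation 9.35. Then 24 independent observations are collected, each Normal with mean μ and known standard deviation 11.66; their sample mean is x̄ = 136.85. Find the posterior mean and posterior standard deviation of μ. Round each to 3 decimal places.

With known σ, the Normal prior is conjugate. Weight on the data is w = (n/σ²)/(n/σ² + 1/τ₀²) = 0.176528/(0.176528+0.0114387) = 0.93915.
Posterior mean = w·x̄ + (1−w)·μ₀ = 0.93915·136.85 + 0.060855·114.5 = 135.490. Posterior variance = 1/(0.176528+0.0114387) = 5.32008, so SD = 2.307.

Posterior mean ≈ 135.490; posterior SD ≈ 2.307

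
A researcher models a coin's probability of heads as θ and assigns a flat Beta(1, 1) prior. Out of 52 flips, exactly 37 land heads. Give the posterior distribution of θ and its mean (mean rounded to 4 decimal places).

Posterior: Beta(38, 16); mean ≈ 0.7037

Observing 37 successes and 15 failures updates Beta(1, 1) by adding the success and failure counts to the two shape parameters: α = 1+37 = 38, β = 1+15 = 16.
E[θ | data] = 38/(38+16) = 0.7037.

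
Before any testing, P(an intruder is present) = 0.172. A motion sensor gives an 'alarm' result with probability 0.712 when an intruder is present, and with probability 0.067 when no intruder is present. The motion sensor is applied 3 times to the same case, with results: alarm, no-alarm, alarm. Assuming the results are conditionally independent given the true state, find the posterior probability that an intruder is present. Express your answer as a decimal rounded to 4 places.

With H the event that an intruder is present, the joint likelihood of the observed sequence is P(data|H) = 0.712·0.288·0.712 = 0.14600 and P(data|¬H) = 0.067·0.933·0.067 = 0.0041882.
Bayes: P(H|data) = 0.172·0.14600 / (0.172·0.14600 + 0.828·0.0041882) = 0.025112/0.028580 = 0.8787.

Posterior P(H) ≈ 0.8787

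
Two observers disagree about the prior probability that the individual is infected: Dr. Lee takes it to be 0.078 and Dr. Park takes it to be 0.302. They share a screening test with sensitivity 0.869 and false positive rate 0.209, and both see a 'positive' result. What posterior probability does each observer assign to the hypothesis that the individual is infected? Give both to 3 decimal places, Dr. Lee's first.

Dr. Lee: 0.260; Dr. Park: 0.643

P('+'|H) = 0.869, P('+'|¬H) = 0.209.
Dr. Lee: numerator 0.869·0.078 = 0.067782; evidence = 0.067782+0.209·0.922 = 0.26048; posterior = 0.260.
Dr. Park: numerator 0.869·0.302 = 0.26244; evidence = 0.26244+0.209·0.698 = 0.40832; posterior = 0.643.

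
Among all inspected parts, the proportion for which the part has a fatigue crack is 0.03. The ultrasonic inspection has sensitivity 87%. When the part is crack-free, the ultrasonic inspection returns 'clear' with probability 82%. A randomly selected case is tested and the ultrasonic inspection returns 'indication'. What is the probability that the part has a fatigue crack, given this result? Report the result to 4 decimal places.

Let H be the event that the part has a fatigue crack. P(H) = 0.03, so P(¬H) = 0.97. With E the 'indication' result, P(E|H) = 0.87 and P(E|¬H) = 0.18.
P(E) = 0.87·0.03 + 0.18·0.97 = 0.026100 + 0.17460 = 0.20070.
By Bayes' theorem, P(H|E) = 0.026100 / 0.20070 = 0.1300.

P(H | E) ≈ 0.1300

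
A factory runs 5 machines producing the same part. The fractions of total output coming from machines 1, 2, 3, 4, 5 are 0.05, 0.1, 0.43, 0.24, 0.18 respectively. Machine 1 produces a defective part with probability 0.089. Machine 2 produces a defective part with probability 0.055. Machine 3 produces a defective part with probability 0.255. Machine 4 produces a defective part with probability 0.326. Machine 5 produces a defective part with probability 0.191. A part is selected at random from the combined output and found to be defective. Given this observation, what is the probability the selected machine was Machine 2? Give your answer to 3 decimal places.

P(defective|M1) = 0.089; P(defective|M2) = 0.055; P(defective|M3) = 0.255; P(defective|M4) = 0.326; P(defective|M5) = 0.191.
Prior × likelihood for each source: 0.05·0.089=0.004450, 0.1·0.055=0.005500, 0.43·0.255=0.1096, 0.24·0.326=0.07824, 0.18·0.191=0.03438. Summing gives P(defective) = 0.23222.
P(Machine 2 | defective) = 0.005500 / 0.23222 = 0.024.

Posterior probability ≈ 0.024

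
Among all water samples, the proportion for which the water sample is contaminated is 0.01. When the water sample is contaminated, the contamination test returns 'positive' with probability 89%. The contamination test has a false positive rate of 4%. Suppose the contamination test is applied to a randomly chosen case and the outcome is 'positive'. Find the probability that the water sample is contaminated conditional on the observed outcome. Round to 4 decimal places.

P(H | E) ≈ 0.1835

Let H be the event that the water sample is contaminated. P(H) = 0.01, so P(¬H) = 0.99. With E the 'positive' result, P(E|H) = 0.89 and P(E|¬H) = 0.04.
P(E) = 0.89·0.01 + 0.04·0.99 = 0.0089000 + 0.039600 = 0.048500.
By Bayes' theorem, P(H|E) = 0.0089000 / 0.048500 = 0.1835.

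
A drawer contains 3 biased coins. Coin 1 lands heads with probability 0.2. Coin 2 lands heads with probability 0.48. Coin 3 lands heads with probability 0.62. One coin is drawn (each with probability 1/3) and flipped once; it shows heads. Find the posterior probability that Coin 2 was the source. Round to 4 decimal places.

P(heads|C1) = 0.2; P(heads|C2) = 0.48; P(heads|C3) = 0.62.
Prior × likelihood for each source: 0.333333·0.2=0.06667, 0.333333·0.48=0.1600, 0.333333·0.62=0.2067. Summing gives P(heads) = 0.43333.
P(Coin 2 | heads) = 0.1600 / 0.43333 = 0.3692.

Posterior probability ≈ 0.3692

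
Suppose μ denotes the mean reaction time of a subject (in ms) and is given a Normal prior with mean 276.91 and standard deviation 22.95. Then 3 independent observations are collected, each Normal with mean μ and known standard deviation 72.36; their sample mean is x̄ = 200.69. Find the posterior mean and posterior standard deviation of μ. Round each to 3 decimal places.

Prior precision 1/τ₀² = 1/22.95² = 0.00189860; data precision n/σ² = 3/72.36² = 0.00057296.
Posterior precision = 0.00189860 + 0.00057296 = 0.00247156, giving posterior SD = 1/√0.00247156 = 20.115.
Posterior mean = (0.00189860·276.91 + 0.00057296·200.69) / 0.00247156 = 259.241.

Posterior mean ≈ 259.241; posterior SD ≈ 20.115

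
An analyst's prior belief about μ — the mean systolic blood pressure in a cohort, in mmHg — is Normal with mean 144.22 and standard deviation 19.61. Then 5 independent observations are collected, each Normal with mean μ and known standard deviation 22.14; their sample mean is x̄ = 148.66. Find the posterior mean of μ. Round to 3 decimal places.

Posterior mean ≈ 147.758

With known σ, the Normal prior is conjugate. Weight on the data is w = (n/σ²)/(n/σ² + 1/τ₀²) = 0.0102003/(0.0102003+0.00260043) = 0.79685.
Posterior mean = w·x̄ + (1−w)·μ₀ = 0.79685·148.66 + 0.20315·144.22 = 147.758.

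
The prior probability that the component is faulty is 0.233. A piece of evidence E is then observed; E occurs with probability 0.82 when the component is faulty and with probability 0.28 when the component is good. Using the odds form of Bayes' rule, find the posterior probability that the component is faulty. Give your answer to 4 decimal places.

Posterior probability ≈ 0.4708

Prior odds = 0.233/(1−0.233) = 0.30378. In log-odds, ln(0.30378) = -1.1914.
Add log likelihood ratio: ln(2.9286) = 1.0745.
Posterior log-odds = -0.11693, so posterior odds = exp(-0.11693) = 0.88964. Converting, P(H|E) = 0.88964/1.8896 = 0.4708.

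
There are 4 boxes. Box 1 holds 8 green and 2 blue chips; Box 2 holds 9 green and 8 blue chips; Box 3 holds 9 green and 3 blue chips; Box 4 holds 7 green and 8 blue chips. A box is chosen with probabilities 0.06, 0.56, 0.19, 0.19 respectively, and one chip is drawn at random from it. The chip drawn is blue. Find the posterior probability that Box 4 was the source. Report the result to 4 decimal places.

Posterior probability ≈ 0.2388

P(blue|Box 1) = 0.2; P(blue|Box 2) = 0.4706; P(blue|Box 3) = 0.25; P(blue|Box 4) = 0.5333.
Prior × likelihood for each source: 0.06·0.2=0.01200, 0.56·0.4706=0.2635, 0.19·0.25=0.04750, 0.19·0.5333=0.1013. Summing gives P(blue) = 0.42436.
P(Box 4 | blue) = 0.1013 / 0.42436 = 0.2388.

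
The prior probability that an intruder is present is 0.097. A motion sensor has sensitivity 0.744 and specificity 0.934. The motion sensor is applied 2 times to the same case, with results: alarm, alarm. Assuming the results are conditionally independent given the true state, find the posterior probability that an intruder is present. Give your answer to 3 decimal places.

With H the event that an intruder is present, the joint likelihood of the observed sequence is P(data|H) = 0.744·0.744 = 0.55354 and P(data|¬H) = 0.066·0.066 = 0.0043560.
Bayes: P(H|data) = 0.097·0.55354 / (0.097·0.55354 + 0.903·0.0043560) = 0.053693/0.057626 = 0.9317.

Posterior P(H) ≈ 0.932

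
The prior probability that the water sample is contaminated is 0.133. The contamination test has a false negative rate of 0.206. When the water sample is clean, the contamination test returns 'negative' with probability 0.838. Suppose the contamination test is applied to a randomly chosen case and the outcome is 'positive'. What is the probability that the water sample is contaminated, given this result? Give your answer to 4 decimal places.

P(H | E) ≈ 0.4292

Write H for 'the water sample is contaminated'. Prior odds H:¬H = 0.133/0.867 = 0.15340. For the 'positive' outcome, the likelihood ratio is 0.794/0.162 = 4.9012.
Posterior odds = 0.15340 × 4.9012 = 0.75186, so P(H|E) = 0.75186/(1+0.75186) = 0.4292.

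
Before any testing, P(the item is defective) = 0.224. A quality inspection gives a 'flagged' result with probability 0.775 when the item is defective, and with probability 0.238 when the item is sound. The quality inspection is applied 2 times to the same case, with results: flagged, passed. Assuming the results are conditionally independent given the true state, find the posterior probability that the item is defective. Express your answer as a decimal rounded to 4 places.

With H the event that the item is defective, the joint likelihood of the observed sequence is P(data|H) = 0.775·0.225 = 0.17438 and P(data|¬H) = 0.238·0.762 = 0.18136.
Bayes: P(H|data) = 0.224·0.17438 / (0.224·0.17438 + 0.776·0.18136) = 0.039060/0.17979 = 0.2173.

Posterior P(H) ≈ 0.2173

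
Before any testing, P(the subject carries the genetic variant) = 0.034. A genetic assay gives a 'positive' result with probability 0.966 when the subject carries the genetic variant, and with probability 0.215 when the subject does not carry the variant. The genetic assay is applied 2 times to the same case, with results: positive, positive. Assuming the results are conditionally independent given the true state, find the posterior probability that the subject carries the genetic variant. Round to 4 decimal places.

Posterior P(H) ≈ 0.4154

Let H be the event that the subject carries the genetic variant; start with P(H) = 0.034. P('positive'|H) = 0.966, P('positive'|¬H) = 0.215.
Update on result 1 ('positive'): P(H) ← 0.966·0.0340 / (0.966·0.0340 + 0.215·0.9660) = 0.032844/0.24053 = 0.1365.
Update on result 2 ('positive'): P(H) ← 0.966·0.1365 / (0.966·0.1365 + 0.215·0.8635) = 0.13190/0.31755 = 0.4154.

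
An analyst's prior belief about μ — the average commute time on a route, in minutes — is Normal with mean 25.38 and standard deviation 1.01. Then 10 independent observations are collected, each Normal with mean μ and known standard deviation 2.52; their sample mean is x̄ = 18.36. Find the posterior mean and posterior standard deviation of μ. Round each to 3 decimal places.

Prior precision 1/τ₀² = 1/1.01² = 0.980296; data precision n/σ² = 10/2.52² = 1.57470.
Posterior precision = 0.980296 + 1.57470 = 2.55500, giving posterior SD = 1/√2.55500 = 0.626.
Posterior mean = (0.980296·25.38 + 1.57470·18.36) / 2.55500 = 21.053.

Posterior mean ≈ 21.053; posterior SD ≈ 0.626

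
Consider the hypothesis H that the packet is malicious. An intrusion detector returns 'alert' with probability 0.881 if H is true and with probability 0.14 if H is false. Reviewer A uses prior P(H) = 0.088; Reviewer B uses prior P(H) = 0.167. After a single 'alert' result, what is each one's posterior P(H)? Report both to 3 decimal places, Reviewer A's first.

The likelihood ratio for an 'alert' result is 0.881/0.14 = 6.2929.
Reviewer A: prior odds 0.088/0.912 = 0.096491; posterior odds 0.60721; posterior probability 0.378.
Reviewer B: prior odds 0.167/0.833 = 0.20048; posterior odds 1.2616; posterior probability 0.558.

Reviewer A: 0.378; Reviewer B: 0.558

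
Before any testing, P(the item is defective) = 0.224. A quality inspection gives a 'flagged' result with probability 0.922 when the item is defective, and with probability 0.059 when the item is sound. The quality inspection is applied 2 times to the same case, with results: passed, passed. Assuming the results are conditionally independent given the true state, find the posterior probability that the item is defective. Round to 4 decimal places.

Posterior P(H) ≈ 0.0020

Let H be the event that the item is defective; start with P(H) = 0.224. P('flagged'|H) = 0.922, P('flagged'|¬H) = 0.059.
Update on result 1 ('passed'): P(H) ← 0.078·0.2240 / (0.078·0.2240 + 0.941·0.7760) = 0.017472/0.74769 = 0.0234.
Update on result 2 ('passed'): P(H) ← 0.078·0.0234 / (0.078·0.0234 + 0.941·0.9766) = 0.0018227/0.92083 = 0.0020.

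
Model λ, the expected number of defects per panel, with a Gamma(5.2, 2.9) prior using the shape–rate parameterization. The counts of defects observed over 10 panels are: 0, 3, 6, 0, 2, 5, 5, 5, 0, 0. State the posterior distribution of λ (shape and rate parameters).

Posterior: Gamma(shape=31.2, rate=12.9)

Total count ∑xᵢ = 26 over n = 10 panels.
Gamma is conjugate to the Poisson likelihood: posterior is Gamma(shape = 5.2+26 = 31.2, rate = 2.9+10 = 12.9).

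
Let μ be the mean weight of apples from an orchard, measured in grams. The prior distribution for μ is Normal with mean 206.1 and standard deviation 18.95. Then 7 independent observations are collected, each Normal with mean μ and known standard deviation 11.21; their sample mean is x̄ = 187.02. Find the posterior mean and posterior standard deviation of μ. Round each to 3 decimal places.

Posterior mean ≈ 187.928; posterior SD ≈ 4.135

Prior precision 1/τ₀² = 1/18.95² = 0.00278472; data precision n/σ² = 7/11.21² = 0.0557041.
Posterior precision = 0.00278472 + 0.0557041 = 0.0584888, giving posterior SD = 1/√0.0584888 = 4.135.
Posterior mean = (0.00278472·206.1 + 0.0557041·187.02) / 0.0584888 = 187.928.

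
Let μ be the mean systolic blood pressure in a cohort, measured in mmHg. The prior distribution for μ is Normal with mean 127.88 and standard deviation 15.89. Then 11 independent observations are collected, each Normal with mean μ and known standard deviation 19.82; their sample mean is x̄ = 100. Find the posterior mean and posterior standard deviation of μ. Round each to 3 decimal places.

Prior precision 1/τ₀² = 1/15.89² = 0.00396052; data precision n/σ² = 11/19.82² = 0.0280018.
Posterior precision = 0.00396052 + 0.0280018 = 0.0319623, giving posterior SD = 1/√0.0319623 = 5.593.
Posterior mean = (0.00396052·127.88 + 0.0280018·100) / 0.0319623 = 103.455.

Posterior mean ≈ 103.455; posterior SD ≈ 5.593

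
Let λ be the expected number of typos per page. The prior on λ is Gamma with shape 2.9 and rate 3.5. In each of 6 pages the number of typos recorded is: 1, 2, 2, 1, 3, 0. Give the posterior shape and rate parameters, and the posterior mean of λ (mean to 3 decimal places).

Total count ∑xᵢ = 9 over n = 6 pages.
Gamma is conjugate to the Poisson likelihood: posterior is Gamma(shape = 2.9+9 = 11.9, rate = 3.5+6 = 9.5).
E[λ | data] = 11.9/9.5 = 1.253.

Posterior: Gamma(shape=11.9, rate=9.5); mean ≈ 1.253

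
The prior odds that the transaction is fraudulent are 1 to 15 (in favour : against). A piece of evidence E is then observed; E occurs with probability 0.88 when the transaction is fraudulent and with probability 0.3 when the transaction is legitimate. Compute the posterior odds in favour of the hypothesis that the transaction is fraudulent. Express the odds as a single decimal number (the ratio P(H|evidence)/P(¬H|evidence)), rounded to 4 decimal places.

Prior odds = 1/15 = 0.066667. In log-odds, ln(0.066667) = -2.7081.
Add log likelihood ratio: ln(2.9333) = 1.0761.
Posterior log-odds = -1.6319, so posterior odds = exp(-1.6319) = 0.19556.

Posterior odds ≈ 0.1956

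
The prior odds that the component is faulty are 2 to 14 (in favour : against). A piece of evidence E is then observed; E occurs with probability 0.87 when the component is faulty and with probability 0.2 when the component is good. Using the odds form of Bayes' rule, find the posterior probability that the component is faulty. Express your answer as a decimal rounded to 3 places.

Posterior probability ≈ 0.383

Prior odds = 2/14 = 0.14286. In log-odds, ln(0.14286) = -1.9459.
Add log likelihood ratio: ln(4.3500) = 1.4702.
Posterior log-odds = -0.47573, so posterior odds = exp(-0.47573) = 0.62143. Converting, P(H|E) = 0.62143/1.6214 = 0.383.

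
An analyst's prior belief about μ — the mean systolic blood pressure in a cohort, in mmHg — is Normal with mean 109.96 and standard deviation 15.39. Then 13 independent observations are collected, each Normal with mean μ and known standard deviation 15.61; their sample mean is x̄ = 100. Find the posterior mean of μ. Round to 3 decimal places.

Posterior mean ≈ 100.730

Prior precision 1/τ₀² = 1/15.39² = 0.00422204; data precision n/σ² = 13/15.61² = 0.0533504.
Posterior precision = 0.00422204 + 0.0533504 = 0.0575724.
Posterior mean = (0.00422204·109.96 + 0.0533504·100) / 0.0575724 = 100.730.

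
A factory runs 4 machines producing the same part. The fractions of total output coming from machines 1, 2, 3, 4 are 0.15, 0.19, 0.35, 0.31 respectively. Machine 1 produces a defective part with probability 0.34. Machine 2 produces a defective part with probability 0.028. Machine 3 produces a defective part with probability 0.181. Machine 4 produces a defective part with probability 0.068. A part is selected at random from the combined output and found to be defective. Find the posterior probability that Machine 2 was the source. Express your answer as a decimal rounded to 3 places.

Posterior probability ≈ 0.038

Tabulate prior·likelihood by source: [1] prior 0.15, lik 0.34, product 0.05100; [2] prior 0.19, lik 0.028, product 0.005320; [3] prior 0.35, lik 0.181, product 0.06335; [4] prior 0.31, lik 0.068, product 0.02108.
Normalizing constant = 0.14075; the posterior for Machine 2 is its product over the sum, 0.005320/0.14075 = 0.038.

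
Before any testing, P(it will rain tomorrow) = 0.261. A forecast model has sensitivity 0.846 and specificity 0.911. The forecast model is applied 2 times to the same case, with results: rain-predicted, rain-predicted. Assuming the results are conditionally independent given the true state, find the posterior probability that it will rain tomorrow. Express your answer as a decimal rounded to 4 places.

With H the event that it will rain tomorrow, the joint likelihood of the observed sequence is P(data|H) = 0.846·0.846 = 0.71572 and P(data|¬H) = 0.089·0.089 = 0.0079210.
Bayes: P(H|data) = 0.261·0.71572 / (0.261·0.71572 + 0.739·0.0079210) = 0.18680/0.19266 = 0.9696.

Posterior P(H) ≈ 0.9696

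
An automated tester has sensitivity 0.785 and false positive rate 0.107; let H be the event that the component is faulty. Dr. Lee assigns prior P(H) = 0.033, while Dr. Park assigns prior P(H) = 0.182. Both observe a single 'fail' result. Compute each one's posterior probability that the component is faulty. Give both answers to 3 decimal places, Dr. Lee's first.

P('+'|H) = 0.785, P('+'|¬H) = 0.107.
Dr. Lee: numerator 0.785·0.033 = 0.025905; evidence = 0.025905+0.107·0.967 = 0.12937; posterior = 0.200.
Dr. Park: numerator 0.785·0.182 = 0.14287; evidence = 0.14287+0.107·0.818 = 0.23040; posterior = 0.620.

Dr. Lee: 0.200; Dr. Park: 0.620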